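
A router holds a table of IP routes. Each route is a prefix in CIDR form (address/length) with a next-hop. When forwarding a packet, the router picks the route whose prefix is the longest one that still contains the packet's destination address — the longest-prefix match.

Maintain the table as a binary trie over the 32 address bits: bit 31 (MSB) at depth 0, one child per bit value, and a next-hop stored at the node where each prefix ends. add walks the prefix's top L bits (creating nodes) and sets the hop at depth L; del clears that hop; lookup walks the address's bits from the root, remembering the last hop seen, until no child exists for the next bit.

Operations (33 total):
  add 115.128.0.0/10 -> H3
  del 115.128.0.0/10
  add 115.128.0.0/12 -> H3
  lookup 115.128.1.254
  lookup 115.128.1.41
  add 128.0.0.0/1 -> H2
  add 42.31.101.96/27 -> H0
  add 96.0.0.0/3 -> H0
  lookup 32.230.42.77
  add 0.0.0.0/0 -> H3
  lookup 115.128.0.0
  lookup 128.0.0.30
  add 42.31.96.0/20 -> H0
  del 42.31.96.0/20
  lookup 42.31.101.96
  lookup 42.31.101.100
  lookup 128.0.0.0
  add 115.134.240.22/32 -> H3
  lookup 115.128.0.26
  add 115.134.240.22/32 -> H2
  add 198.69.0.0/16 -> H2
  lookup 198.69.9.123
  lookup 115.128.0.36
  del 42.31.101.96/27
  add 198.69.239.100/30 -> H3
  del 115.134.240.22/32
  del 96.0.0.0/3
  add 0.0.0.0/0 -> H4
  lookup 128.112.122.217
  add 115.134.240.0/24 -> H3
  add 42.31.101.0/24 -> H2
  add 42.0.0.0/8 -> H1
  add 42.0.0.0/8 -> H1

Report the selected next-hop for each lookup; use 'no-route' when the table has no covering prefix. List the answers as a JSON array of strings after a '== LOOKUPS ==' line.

Apply in order:
  add 115.128.0.0/10 -> H3 at depth 10
  - 115.128.0.0/10 clear@10
  add 115.128.0.0/12 -> H3 at depth 12
  Q 115.128.1.254: descend 011100111000 ; hops seen [H3] ; pick H3
  Q 115.128.1.41: descend 011100111000 ; hops seen [H3] ; pick H3
  add 128.0.0.0/1 -> H2 at depth 1
  add 42.31.101.96/27 -> H0 at depth 27
  add 96.0.0.0/3 -> H0 at depth 3
  Q 32.230.42.77: descend 0010 ; hops seen [∅] ; pick no-route
  add 0.0.0.0/0 -> H3 at depth 0
  Q 115.128.0.0: descend 011100111000 ; hops seen [H3,H0,H3] ; pick H3
  Q 128.0.0.30: descend 1 ; hops seen [H3,H2] ; pick H2
  add 42.31.96.0/20 -> H0 at depth 20
  - 42.31.96.0/20 clear@20
  Q 42.31.101.96: descend 001010100001111101100101011 ; hops seen [H3,H0] ; pick H0
  Q 42.31.101.100: descend 001010100001111101100101011 ; hops seen [H3,H0] ; pick H0
  Q 128.0.0.0: descend 1 ; hops seen [H3,H2] ; pick H2
  add 115.134.240.22/32 -> H3 at depth 32
  Q 115.128.0.26: descend 0111001110000 ; hops seen [H3,H0,H3] ; pick H3
  add 115.134.240.22/32 -> H2 at depth 32
  add 198.69.0.0/16 -> H2 at depth 16
  Q 198.69.9.123: descend 1100011001000101 ; hops seen [H3,H2,H2] ; pick H2
  Q 115.128.0.36: descend 0111001110000 ; hops seen [H3,H0,H3] ; pick H3
  - 42.31.101.96/27 clear@27
  add 198.69.239.100/30 -> H3 at depth 30
  - 115.134.240.22/32 clear@32
  - 96.0.0.0/3 clear@3
  add 0.0.0.0/0 -> H4 at depth 0
  Q 128.112.122.217: descend 1 ; hops seen [H4,H2] ; pick H2
  add 115.134.240.0/24 -> H3 at depth 24
  add 42.31.101.0/24 -> H2 at depth 24
  add 42.0.0.0/8 -> H1 at depth 8
  add 42.0.0.0/8 -> H1 at depth 8

== LOOKUPS ==
["H3","H3","no-route","H3","H2","H0","H0","H2","H3","H2","H3","H2"]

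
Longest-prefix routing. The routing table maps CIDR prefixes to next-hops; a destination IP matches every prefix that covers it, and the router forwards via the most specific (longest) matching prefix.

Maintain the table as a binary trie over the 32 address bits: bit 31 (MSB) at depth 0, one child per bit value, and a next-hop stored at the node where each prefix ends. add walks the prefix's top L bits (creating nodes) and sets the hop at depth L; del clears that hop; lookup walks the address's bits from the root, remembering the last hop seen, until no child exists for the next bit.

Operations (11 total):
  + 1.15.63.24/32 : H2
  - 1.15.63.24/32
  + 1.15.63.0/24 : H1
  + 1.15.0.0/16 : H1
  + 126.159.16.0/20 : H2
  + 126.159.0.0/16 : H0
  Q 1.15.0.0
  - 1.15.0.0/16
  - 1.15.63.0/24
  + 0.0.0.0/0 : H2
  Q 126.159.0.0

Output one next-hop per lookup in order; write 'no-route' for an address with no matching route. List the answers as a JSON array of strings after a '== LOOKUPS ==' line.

Process each operation:
  add 1.15.63.24/32 -> H2 at depth 32
  del 1.15.63.24/32 (clear depth 32)
  add 1.15.63.0/24 -> H1 at depth 24
  add 1.15.0.0/16 -> H1 at depth 16
  add 126.159.16.0/20 -> H2 at depth 20
  add 126.159.0.0/16 -> H0 at depth 16
  Q 1.15.0.0: descend 000000010000111100 ; hops seen [H1] ; pick H1
  del 1.15.0.0/16 (clear depth 16)
  del 1.15.63.0/24 (clear depth 24)
  add 0.0.0.0/0 -> H2 at depth 0
  Q 126.159.0.0: descend 0111111010011111000 ; hops seen [H2,H0] ; pick H0

== LOOKUPS ==
["H1","H0"]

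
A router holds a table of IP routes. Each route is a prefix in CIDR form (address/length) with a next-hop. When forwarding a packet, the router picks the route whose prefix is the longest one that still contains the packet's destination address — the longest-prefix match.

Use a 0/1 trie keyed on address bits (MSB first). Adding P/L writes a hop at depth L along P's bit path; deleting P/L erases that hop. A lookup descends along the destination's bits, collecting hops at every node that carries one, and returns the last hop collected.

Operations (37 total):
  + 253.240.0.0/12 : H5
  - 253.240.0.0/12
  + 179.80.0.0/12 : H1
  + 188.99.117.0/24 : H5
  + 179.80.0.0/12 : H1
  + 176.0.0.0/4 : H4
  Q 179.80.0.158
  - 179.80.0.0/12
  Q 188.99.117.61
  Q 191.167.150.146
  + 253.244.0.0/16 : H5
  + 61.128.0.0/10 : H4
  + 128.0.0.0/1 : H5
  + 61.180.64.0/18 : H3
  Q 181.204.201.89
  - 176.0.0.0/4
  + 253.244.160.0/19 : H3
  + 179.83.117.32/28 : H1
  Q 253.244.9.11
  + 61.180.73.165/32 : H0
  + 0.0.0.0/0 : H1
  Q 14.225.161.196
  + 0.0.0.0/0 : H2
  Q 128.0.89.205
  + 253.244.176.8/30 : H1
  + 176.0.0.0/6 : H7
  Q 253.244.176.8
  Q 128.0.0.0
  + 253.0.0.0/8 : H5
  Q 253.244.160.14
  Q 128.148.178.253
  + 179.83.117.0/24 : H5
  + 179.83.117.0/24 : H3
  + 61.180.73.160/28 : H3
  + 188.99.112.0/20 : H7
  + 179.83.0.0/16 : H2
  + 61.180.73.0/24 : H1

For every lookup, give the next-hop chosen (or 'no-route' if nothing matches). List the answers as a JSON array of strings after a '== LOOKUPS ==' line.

Process each operation:
  add 253.240.0.0/12 -> H5 at depth 12
  del 253.240.0.0/12 (clear depth 12)
  add 179.80.0.0/12 -> H1 at depth 12
  add 188.99.117.0/24 -> H5 at depth 24
  add 179.80.0.0/12 -> H1 at depth 12
  add 176.0.0.0/4 -> H4 at depth 4
  Q 179.80.0.158: descend 101100110101 ; hops seen [H4,H1] ; pick H1
  del 179.80.0.0/12 (clear depth 12)
  Q 188.99.117.61: descend 101111000110001101110101 ; hops seen [H4,H5] ; pick H5
  Q 191.167.150.146: descend 101111 ; hops seen [H4] ; pick H4
  add 253.244.0.0/16 -> H5 at depth 16
  add 61.128.0.0/10 -> H4 at depth 10
  add 128.0.0.0/1 -> H5 at depth 1
  add 61.180.64.0/18 -> H3 at depth 18
  Q 181.204.201.89: descend 10110 ; hops seen [H5,H4] ; pick H4
  del 176.0.0.0/4 (clear depth 4)
  add 253.244.160.0/19 -> H3 at depth 19
  add 179.83.117.32/28 -> H1 at depth 28
  Q 253.244.9.11: descend 1111110111110100 ; hops seen [H5,H5] ; pick H5
  add 61.180.73.165/32 -> H0 at depth 32
  add 0.0.0.0/0 -> H1 at depth 0
  Q 14.225.161.196: descend 00 ; hops seen [H1] ; pick H1
  add 0.0.0.0/0 -> H2 at depth 0
  Q 128.0.89.205: descend 10 ; hops seen [H2,H5] ; pick H5
  add 253.244.176.8/30 -> H1 at depth 30
  add 176.0.0.0/6 -> H7 at depth 6
  Q 253.244.176.8: descend 111111011111010010110000000010 ; hops seen [H2,H5,H5,H3,H1] ; pick H1
  Q 128.0.0.0: descend 10 ; hops seen [H2,H5] ; pick H5
  add 253.0.0.0/8 -> H5 at depth 8
  Q 253.244.160.14: descend 1111110111110100101 ; hops seen [H2,H5,H5,H5,H3] ; pick H3
  Q 128.148.178.253: descend 10 ; hops seen [H2,H5] ; pick H5
  add 179.83.117.0/24 -> H5 at depth 24
  add 179.83.117.0/24 -> H3 at depth 24
  add 61.180.73.160/28 -> H3 at depth 28
  add 188.99.112.0/20 -> H7 at depth 20
  add 179.83.0.0/16 -> H2 at depth 16
  add 61.180.73.0/24 -> H1 at depth 24

== LOOKUPS ==
["H1","H5","H4","H4","H5","H1","H5","H1","H5","H3","H5"]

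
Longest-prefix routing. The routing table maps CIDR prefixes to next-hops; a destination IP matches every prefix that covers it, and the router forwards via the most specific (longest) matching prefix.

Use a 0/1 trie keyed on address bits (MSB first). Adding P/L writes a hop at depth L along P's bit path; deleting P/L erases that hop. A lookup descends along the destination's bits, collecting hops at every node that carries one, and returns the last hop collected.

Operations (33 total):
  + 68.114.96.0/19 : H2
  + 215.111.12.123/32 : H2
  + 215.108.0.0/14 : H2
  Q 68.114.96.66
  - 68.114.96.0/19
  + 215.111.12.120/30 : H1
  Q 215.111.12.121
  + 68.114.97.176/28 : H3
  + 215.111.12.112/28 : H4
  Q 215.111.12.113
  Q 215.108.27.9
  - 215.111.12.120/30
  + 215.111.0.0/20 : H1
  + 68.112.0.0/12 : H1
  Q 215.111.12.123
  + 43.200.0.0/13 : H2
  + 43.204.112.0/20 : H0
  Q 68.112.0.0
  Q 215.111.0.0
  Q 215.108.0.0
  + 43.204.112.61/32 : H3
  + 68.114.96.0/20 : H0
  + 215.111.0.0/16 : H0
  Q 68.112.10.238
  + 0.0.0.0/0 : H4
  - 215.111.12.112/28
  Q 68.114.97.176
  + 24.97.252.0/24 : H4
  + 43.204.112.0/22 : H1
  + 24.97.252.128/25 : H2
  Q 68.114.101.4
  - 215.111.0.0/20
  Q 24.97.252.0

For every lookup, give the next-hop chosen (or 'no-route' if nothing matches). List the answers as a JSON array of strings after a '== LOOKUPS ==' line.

Trace:
  add 68.114.96.0/19 -> H2 at depth 19
  add 215.111.12.123/32 -> H2 at depth 32
  add 215.108.0.0/14 -> H2 at depth 14
  lookup 68.114.96.66: bits 0100010001110010011 walk d0:-→d1:-→d2:-→d3:-→d4:-→d5:-→d6:-→d7:-→d8:-→d9:-→d10:-→d11:-→d12:-→d13:-→d14:-→d15:-→d16:-→d17:-→d18:-→d19:H2 -> H2
  del 68.114.96.0/19 (clear depth 19)
  add 215.111.12.120/30 -> H1 at depth 30
  lookup 215.111.12.121: bits 110101110110111100001100011110 walk d0:-→d1:-→d2:-→d3:-→d4:-→d5:-→d6:-→d7:-→d8:-→d9:-→d10:-→d11:-→d12:-→d13:-→d14:H2→d15:-→d16:-→d17:-→d18:-→d19:-→d20:-→d21:-→d22:-→d23:-→d24:-→d25:-→d26:-→d27:-→d28:-→d29:-→d30:H1 -> H1
  add 68.114.97.176/28 -> H3 at depth 28
  add 215.111.12.112/28 -> H4 at depth 28
  lookup 215.111.12.113: bits 1101011101101111000011000111 walk d0:-→d1:-→d2:-→d3:-→d4:-→d5:-→d6:-→d7:-→d8:-→d9:-→d10:-→d11:-→d12:-→d13:-→d14:H2→d15:-→d16:-→d17:-→d18:-→d19:-→d20:-→d21:-→d22:-→d23:-→d24:-→d25:-→d26:-→d27:-→d28:H4 -> H4
  lookup 215.108.27.9: bits 11010111011011 walk d0:-→d1:-→d2:-→d3:-→d4:-→d5:-→d6:-→d7:-→d8:-→d9:-→d10:-→d11:-→d12:-→d13:-→d14:H2 -> H2
  del 215.111.12.120/30 (clear depth 30)
  add 215.111.0.0/20 -> H1 at depth 20
  add 68.112.0.0/12 -> H1 at depth 12
  lookup 215.111.12.123: bits 11010111011011110000110001111011 walk d0:-→d1:-→d2:-→d3:-→d4:-→d5:-→d6:-→d7:-→d8:-→d9:-→d10:-→d11:-→d12:-→d13:-→d14:H2→d15:-→d16:-→d17:-→d18:-→d19:-→d20:H1→d21:-→d22:-→d23:-→d24:-→d25:-→d26:-→d27:-→d28:H4→d29:-→d30:-→d31:-→d32:H2 -> H2
  add 43.200.0.0/13 -> H2 at depth 13
  add 43.204.112.0/20 -> H0 at depth 20
  lookup 68.112.0.0: bits 01000100011100 walk d0:-→d1:-→d2:-→d3:-→d4:-→d5:-→d6:-→d7:-→d8:-→d9:-→d10:-→d11:-→d12:H1→d13:-→d14:- -> H1
  lookup 215.111.0.0: bits 11010111011011110000 walk d0:-→d1:-→d2:-→d3:-→d4:-→d5:-→d6:-→d7:-→d8:-→d9:-→d10:-→d11:-→d12:-→d13:-→d14:H2→d15:-→d16:-→d17:-→d18:-→d19:-→d20:H1 -> H1
  lookup 215.108.0.0: bits 11010111011011 walk d0:-→d1:-→d2:-→d3:-→d4:-→d5:-→d6:-→d7:-→d8:-→d9:-→d10:-→d11:-→d12:-→d13:-→d14:H2 -> H2
  add 43.204.112.61/32 -> H3 at depth 32
  add 68.114.96.0/20 -> H0 at depth 20
  add 215.111.0.0/16 -> H0 at depth 16
  lookup 68.112.10.238: bits 01000100011100 walk d0:-→d1:-→d2:-→d3:-→d4:-→d5:-→d6:-→d7:-→d8:-→d9:-→d10:-→d11:-→d12:H1→d13:-→d14:- -> H1
  add 0.0.0.0/0 -> H4 at depth 0
  del 215.111.12.112/28 (clear depth 28)
  lookup 68.114.97.176: bits 0100010001110010011000011011 walk d0:H4→d1:-→d2:-→d3:-→d4:-→d5:-→d6:-→d7:-→d8:-→d9:-→d10:-→d11:-→d12:H1→d13:-→d14:-→d15:-→d16:-→d17:-→d18:-→d19:-→d20:H0→d21:-→d22:-→d23:-→d24:-→d25:-→d26:-→d27:-→d28:H3 -> H3
  add 24.97.252.0/24 -> H4 at depth 24
  add 43.204.112.0/22 -> H1 at depth 22
  add 24.97.252.128/25 -> H2 at depth 25
  lookup 68.114.101.4: bits 010001000111001001100 walk d0:H4→d1:-→d2:-→d3:-→d4:-→d5:-→d6:-→d7:-→d8:-→d9:-→d10:-→d11:-→d12:H1→d13:-→d14:-→d15:-→d16:-→d17:-→d18:-→d19:-→d20:H0→d21:- -> H0
  del 215.111.0.0/20 (clear depth 20)
  lookup 24.97.252.0: bits 000110000110000111111100 walk d0:H4→d1:-→d2:-→d3:-→d4:-→d5:-→d6:-→d7:-→d8:-→d9:-→d10:-→d11:-→d12:-→d13:-→d14:-→d15:-→d16:-→d17:-→d18:-→d19:-→d20:-→d21:-→d22:-→d23:-→d24:H4 -> H4

== LOOKUPS ==
["H2","H1","H4","H2","H2","H1","H1","H2","H1","H3","H0","H4"]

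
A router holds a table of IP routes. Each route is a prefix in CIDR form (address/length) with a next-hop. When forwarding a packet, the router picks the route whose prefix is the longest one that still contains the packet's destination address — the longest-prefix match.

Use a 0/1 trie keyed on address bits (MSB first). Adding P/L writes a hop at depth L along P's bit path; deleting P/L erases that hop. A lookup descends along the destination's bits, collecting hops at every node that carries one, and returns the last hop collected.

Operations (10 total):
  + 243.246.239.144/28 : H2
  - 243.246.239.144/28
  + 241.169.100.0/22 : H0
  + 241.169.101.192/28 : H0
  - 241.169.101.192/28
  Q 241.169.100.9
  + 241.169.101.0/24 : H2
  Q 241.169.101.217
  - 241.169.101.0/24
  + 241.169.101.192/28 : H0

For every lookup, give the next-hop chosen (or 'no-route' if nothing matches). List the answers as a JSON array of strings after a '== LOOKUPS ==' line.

Apply in order:
  add 243.246.239.144/28 -> H2 at depth 28
  del 243.246.239.144/28 (clear depth 28)
  add 241.169.100.0/22 -> H0 at depth 22
  add 241.169.101.192/28 -> H0 at depth 28
  del 241.169.101.192/28 (clear depth 28)
  Q 241.169.100.9: descend 11110001101010010110010 ; hops seen [H0] ; pick H0
  add 241.169.101.0/24 -> H2 at depth 24
  Q 241.169.101.217: descend 111100011010100101100101110 ; hops seen [H0,H2] ; pick H2
  del 241.169.101.0/24 (clear depth 24)
  add 241.169.101.192/28 -> H0 at depth 28

== LOOKUPS ==
["H0","H2"]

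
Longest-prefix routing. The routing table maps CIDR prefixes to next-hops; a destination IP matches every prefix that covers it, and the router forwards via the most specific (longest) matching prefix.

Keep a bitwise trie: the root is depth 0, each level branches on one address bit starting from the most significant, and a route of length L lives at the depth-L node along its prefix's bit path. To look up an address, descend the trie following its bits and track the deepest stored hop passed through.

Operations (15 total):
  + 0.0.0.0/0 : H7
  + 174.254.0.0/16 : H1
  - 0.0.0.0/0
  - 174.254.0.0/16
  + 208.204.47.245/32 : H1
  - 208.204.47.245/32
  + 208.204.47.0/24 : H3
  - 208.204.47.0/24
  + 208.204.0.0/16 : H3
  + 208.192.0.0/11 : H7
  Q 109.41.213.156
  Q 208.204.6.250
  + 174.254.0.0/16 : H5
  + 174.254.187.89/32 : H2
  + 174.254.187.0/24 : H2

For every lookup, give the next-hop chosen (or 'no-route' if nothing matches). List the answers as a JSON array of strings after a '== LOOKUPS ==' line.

Trace:
  add 0.0.0.0/0 -> H7 at depth 0
  add 174.254.0.0/16 -> H1 at depth 16
  del 0.0.0.0/0 (clear depth 0)
  del 174.254.0.0/16 (clear depth 16)
  add 208.204.47.245/32 -> H1 at depth 32
  del 208.204.47.245/32 (clear depth 32)
  add 208.204.47.0/24 -> H3 at depth 24
  del 208.204.47.0/24 (clear depth 24)
  add 208.204.0.0/16 -> H3 at depth 16
  add 208.192.0.0/11 -> H7 at depth 11
  ? 109.41.213.156  path d0:-  best=no-route
  ? 208.204.6.250  path d0:-→d1:-→d2:-→d3:-→d4:-→d5:-→d6:-→d7:-→d8:-→d9:-→d10:-→d11:H7→d12:-→d13:-→d14:-→d15:-→d16:H3→d17:-→d18:-  best=H3
  add 174.254.0.0/16 -> H5 at depth 16
  add 174.254.187.89/32 -> H2 at depth 32
  add 174.254.187.0/24 -> H2 at depth 24

== LOOKUPS ==
["no-route","H3"]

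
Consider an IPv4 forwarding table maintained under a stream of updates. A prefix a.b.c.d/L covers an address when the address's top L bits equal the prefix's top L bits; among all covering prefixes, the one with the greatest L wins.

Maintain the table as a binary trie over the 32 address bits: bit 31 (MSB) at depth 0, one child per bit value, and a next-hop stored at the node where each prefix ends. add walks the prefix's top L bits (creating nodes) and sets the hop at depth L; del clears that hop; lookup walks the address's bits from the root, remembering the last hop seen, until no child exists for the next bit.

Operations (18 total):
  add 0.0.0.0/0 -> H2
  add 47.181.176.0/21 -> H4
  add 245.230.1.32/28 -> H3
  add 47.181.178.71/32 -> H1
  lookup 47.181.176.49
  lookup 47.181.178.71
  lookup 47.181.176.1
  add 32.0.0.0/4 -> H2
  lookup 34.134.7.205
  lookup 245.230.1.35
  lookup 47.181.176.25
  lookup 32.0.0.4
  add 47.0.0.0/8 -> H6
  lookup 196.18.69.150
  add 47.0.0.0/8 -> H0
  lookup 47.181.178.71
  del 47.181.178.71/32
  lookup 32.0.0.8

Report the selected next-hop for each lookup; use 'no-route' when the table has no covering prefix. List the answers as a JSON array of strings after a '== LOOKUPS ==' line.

Apply in order:
  add 0.0.0.0/0 -> H2 at depth 0
  add 47.181.176.0/21 -> H4 at depth 21
  add 245.230.1.32/28 -> H3 at depth 28
  add 47.181.178.71/32 -> H1 at depth 32
  ? 47.181.176.49  path d0:H2→d1:-→d2:-→d3:-→d4:-→d5:-→d6:-→d7:-→d8:-→d9:-→d10:-→d11:-→d12:-→d13:-→d14:-→d15:-→d16:-→d17:-→d18:-→d19:-→d20:-→d21:H4→d22:-  best=H4
  ? 47.181.178.71  path d0:H2→d1:-→d2:-→d3:-→d4:-→d5:-→d6:-→d7:-→d8:-→d9:-→d10:-→d11:-→d12:-→d13:-→d14:-→d15:-→d16:-→d17:-→d18:-→d19:-→d20:-→d21:H4→d22:-→d23:-→d24:-→d25:-→d26:-→d27:-→d28:-→d29:-→d30:-→d31:-→d32:H1  best=H1
  ? 47.181.176.1  path d0:H2→d1:-→d2:-→d3:-→d4:-→d5:-→d6:-→d7:-→d8:-→d9:-→d10:-→d11:-→d12:-→d13:-→d14:-→d15:-→d16:-→d17:-→d18:-→d19:-→d20:-→d21:H4→d22:-  best=H4
  add 32.0.0.0/4 -> H2 at depth 4
  ? 34.134.7.205  path d0:H2→d1:-→d2:-→d3:-→d4:H2  best=H2
  ? 245.230.1.35  path d0:H2→d1:-→d2:-→d3:-→d4:-→d5:-→d6:-→d7:-→d8:-→d9:-→d10:-→d11:-→d12:-→d13:-→d14:-→d15:-→d16:-→d17:-→d18:-→d19:-→d20:-→d21:-→d22:-→d23:-→d24:-→d25:-→d26:-→d27:-→d28:H3  best=H3
  ? 47.181.176.25  path d0:H2→d1:-→d2:-→d3:-→d4:H2→d5:-→d6:-→d7:-→d8:-→d9:-→d10:-→d11:-→d12:-→d13:-→d14:-→d15:-→d16:-→d17:-→d18:-→d19:-→d20:-→d21:H4→d22:-  best=H4
  ? 32.0.0.4  path d0:H2→d1:-→d2:-→d3:-→d4:H2  best=H2
  add 47.0.0.0/8 -> H6 at depth 8
  ? 196.18.69.150  path d0:H2→d1:-→d2:-  best=H2
  add 47.0.0.0/8 -> H0 at depth 8
  ? 47.181.178.71  path d0:H2→d1:-→d2:-→d3:-→d4:H2→d5:-→d6:-→d7:-→d8:H0→d9:-→d10:-→d11:-→d12:-→d13:-→d14:-→d15:-→d16:-→d17:-→d18:-→d19:-→d20:-→d21:H4→d22:-→d23:-→d24:-→d25:-→d26:-→d27:-→d28:-→d29:-→d30:-→d31:-→d32:H1  best=H1
  del 47.181.178.71/32 (clear depth 32)
  ? 32.0.0.8  path d0:H2→d1:-→d2:-→d3:-→d4:H2  best=H2

== LOOKUPS ==
["H4","H1","H4","H2","H3","H4","H2","H2","H1","H2"]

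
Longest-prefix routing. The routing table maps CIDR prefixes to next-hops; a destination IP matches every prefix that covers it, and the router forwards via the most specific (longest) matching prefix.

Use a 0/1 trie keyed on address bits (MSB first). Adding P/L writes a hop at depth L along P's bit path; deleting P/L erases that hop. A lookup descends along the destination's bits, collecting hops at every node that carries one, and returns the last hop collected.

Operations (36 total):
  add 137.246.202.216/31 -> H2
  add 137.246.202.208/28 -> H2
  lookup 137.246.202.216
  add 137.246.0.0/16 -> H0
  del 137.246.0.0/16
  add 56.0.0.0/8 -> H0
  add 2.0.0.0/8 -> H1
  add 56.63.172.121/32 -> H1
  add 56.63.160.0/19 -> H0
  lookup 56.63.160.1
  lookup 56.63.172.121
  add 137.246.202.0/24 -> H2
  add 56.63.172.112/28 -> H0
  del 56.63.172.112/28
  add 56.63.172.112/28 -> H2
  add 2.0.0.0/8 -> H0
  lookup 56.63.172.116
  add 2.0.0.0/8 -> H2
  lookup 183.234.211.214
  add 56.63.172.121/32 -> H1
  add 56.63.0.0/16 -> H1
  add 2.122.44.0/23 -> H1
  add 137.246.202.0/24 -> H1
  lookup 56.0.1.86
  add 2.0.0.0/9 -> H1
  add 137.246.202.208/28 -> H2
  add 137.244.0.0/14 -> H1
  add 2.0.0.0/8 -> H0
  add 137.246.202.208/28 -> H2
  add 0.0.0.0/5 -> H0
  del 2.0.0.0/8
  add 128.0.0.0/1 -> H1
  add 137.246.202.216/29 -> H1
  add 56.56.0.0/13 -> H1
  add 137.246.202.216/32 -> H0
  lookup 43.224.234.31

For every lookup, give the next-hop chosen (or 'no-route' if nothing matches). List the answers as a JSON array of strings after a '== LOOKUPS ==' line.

Process each operation:
  + 137.246.202.216/31 (H2) depth=31
  + 137.246.202.208/28 (H2) depth=28
  Q 137.246.202.216: descend 1000100111110110110010101101100 ; hops seen [H2,H2] ; pick H2
  + 137.246.0.0/16 (H0) depth=16
  - 137.246.0.0/16 clear@16
  + 56.0.0.0/8 (H0) depth=8
  + 2.0.0.0/8 (H1) depth=8
  + 56.63.172.121/32 (H1) depth=32
  + 56.63.160.0/19 (H0) depth=19
  Q 56.63.160.1: descend 00111000001111111010 ; hops seen [H0,H0] ; pick H0
  Q 56.63.172.121: descend 00111000001111111010110001111001 ; hops seen [H0,H0,H1] ; pick H1
  + 137.246.202.0/24 (H2) depth=24
  + 56.63.172.112/28 (H0) depth=28
  - 56.63.172.112/28 clear@28
  + 56.63.172.112/28 (H2) depth=28
  + 2.0.0.0/8 (H0) depth=8
  Q 56.63.172.116: descend 0011100000111111101011000111 ; hops seen [H0,H0,H2] ; pick H2
  + 2.0.0.0/8 (H2) depth=8
  Q 183.234.211.214: descend 10 ; hops seen [∅] ; pick no-route
  + 56.63.172.121/32 (H1) depth=32
  + 56.63.0.0/16 (H1) depth=16
  + 2.122.44.0/23 (H1) depth=23
  + 137.246.202.0/24 (H1) depth=24
  Q 56.0.1.86: descend 0011100000 ; hops seen [H0] ; pick H0
  + 2.0.0.0/9 (H1) depth=9
  + 137.246.202.208/28 (H2) depth=28
  + 137.244.0.0/14 (H1) depth=14
  + 2.0.0.0/8 (H0) depth=8
  + 137.246.202.208/28 (H2) depth=28
  + 0.0.0.0/5 (H0) depth=5
  - 2.0.0.0/8 clear@8
  + 128.0.0.0/1 (H1) depth=1
  + 137.246.202.216/29 (H1) depth=29
  + 56.56.0.0/13 (H1) depth=13
  + 137.246.202.216/32 (H0) depth=32
  Q 43.224.234.31: descend 001 ; hops seen [∅] ; pick no-route

== LOOKUPS ==
["H2","H0","H1","H2","no-route","H0","no-route"]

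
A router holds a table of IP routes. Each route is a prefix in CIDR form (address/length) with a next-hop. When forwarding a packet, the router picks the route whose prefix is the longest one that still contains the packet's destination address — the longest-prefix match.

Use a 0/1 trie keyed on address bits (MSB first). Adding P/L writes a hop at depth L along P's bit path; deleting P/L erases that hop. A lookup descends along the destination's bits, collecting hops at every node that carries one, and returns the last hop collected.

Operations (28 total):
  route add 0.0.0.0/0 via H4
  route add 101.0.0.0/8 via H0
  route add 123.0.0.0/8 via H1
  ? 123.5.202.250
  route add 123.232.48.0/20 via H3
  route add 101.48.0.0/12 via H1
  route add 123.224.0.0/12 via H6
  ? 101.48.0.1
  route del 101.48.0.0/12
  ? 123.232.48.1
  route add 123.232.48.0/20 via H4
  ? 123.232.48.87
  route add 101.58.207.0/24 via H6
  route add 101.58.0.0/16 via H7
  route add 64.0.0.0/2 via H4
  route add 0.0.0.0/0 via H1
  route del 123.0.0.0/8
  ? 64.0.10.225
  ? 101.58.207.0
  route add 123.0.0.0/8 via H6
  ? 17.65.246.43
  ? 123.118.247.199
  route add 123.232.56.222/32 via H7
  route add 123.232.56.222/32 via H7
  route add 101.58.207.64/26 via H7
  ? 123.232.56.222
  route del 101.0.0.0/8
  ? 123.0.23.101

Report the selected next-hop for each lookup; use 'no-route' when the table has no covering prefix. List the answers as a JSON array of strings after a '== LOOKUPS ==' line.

Apply in order:
  + 0.0.0.0/0 (H4) depth=0
  + 101.0.0.0/8 (H0) depth=8
  + 123.0.0.0/8 (H1) depth=8
  Q 123.5.202.250: descend 01111011 ; hops seen [H4,H1] ; pick H1
  + 123.232.48.0/20 (H3) depth=20
  + 101.48.0.0/12 (H1) depth=12
  + 123.224.0.0/12 (H6) depth=12
  Q 101.48.0.1: descend 011001010011 ; hops seen [H4,H0,H1] ; pick H1
  del 101.48.0.0/12 (clear depth 12)
  Q 123.232.48.1: descend 01111011111010000011 ; hops seen [H4,H1,H6,H3] ; pick H3
  + 123.232.48.0/20 (H4) depth=20
  Q 123.232.48.87: descend 01111011111010000011 ; hops seen [H4,H1,H6,H4] ; pick H4
  + 101.58.207.0/24 (H6) depth=24
  + 101.58.0.0/16 (H7) depth=16
  + 64.0.0.0/2 (H4) depth=2
  + 0.0.0.0/0 (H1) depth=0
  del 123.0.0.0/8 (clear depth 8)
  Q 64.0.10.225: descend 01 ; hops seen [H1,H4] ; pick H4
  Q 101.58.207.0: descend 011001010011101011001111 ; hops seen [H1,H4,H0,H7,H6] ; pick H6
  + 123.0.0.0/8 (H6) depth=8
  Q 17.65.246.43: descend 0 ; hops seen [H1] ; pick H1
  Q 123.118.247.199: descend 01111011 ; hops seen [H1,H4,H6] ; pick H6
  + 123.232.56.222/32 (H7) depth=32
  + 123.232.56.222/32 (H7) depth=32
  + 101.58.207.64/26 (H7) depth=26
  Q 123.232.56.222: descend 01111011111010000011100011011110 ; hops seen [H1,H4,H6,H6,H4,H7] ; pick H7
  del 101.0.0.0/8 (clear depth 8)
  Q 123.0.23.101: descend 01111011 ; hops seen [H1,H4,H6] ; pick H6

== LOOKUPS ==
["H1","H1","H3","H4","H4","H6","H1","H6","H7","H6"]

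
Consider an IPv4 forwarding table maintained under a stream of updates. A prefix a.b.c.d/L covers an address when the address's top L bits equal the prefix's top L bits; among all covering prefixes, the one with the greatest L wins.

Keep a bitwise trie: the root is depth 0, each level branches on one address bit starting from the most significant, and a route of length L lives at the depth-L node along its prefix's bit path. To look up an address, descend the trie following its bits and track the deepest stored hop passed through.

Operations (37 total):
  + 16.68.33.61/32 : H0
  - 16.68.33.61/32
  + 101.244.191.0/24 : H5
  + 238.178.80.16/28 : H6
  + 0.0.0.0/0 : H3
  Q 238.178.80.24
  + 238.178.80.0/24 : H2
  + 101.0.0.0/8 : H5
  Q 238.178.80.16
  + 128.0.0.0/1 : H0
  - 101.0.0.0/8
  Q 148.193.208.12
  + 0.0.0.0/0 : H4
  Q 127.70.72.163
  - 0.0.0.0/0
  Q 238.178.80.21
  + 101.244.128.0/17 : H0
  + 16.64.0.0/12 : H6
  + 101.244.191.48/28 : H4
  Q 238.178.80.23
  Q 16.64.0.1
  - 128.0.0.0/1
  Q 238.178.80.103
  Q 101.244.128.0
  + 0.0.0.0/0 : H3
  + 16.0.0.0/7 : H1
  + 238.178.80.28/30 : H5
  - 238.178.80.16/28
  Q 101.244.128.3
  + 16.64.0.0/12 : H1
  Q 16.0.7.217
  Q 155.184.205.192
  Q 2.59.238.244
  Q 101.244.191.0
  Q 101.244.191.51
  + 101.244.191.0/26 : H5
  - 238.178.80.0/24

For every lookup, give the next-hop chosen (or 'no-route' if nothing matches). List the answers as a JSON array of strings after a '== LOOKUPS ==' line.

Apply in order:
  add 16.68.33.61/32 -> H0 at depth 32
  - 16.68.33.61/32 clear@32
  add 101.244.191.0/24 -> H5 at depth 24
  add 238.178.80.16/28 -> H6 at depth 28
  add 0.0.0.0/0 -> H3 at depth 0
  ? 238.178.80.24  path d0:H3→d1:-→d2:-→d3:-→d4:-→d5:-→d6:-→d7:-→d8:-→d9:-→d10:-→d11:-→d12:-→d13:-→d14:-→d15:-→d16:-→d17:-→d18:-→d19:-→d20:-→d21:-→d22:-→d23:-→d24:-→d25:-→d26:-→d27:-→d28:H6  best=H6
  add 238.178.80.0/24 -> H2 at depth 24
  add 101.0.0.0/8 -> H5 at depth 8
  ? 238.178.80.16  path d0:H3→d1:-→d2:-→d3:-→d4:-→d5:-→d6:-→d7:-→d8:-→d9:-→d10:-→d11:-→d12:-→d13:-→d14:-→d15:-→d16:-→d17:-→d18:-→d19:-→d20:-→d21:-→d22:-→d23:-→d24:H2→d25:-→d26:-→d27:-→d28:H6  best=H6
  add 128.0.0.0/1 -> H0 at depth 1
  - 101.0.0.0/8 clear@8
  ? 148.193.208.12  path d0:H3→d1:H0  best=H0
  add 0.0.0.0/0 -> H4 at depth 0
  ? 127.70.72.163  path d0:H4→d1:-→d2:-→d3:-  best=H4
  - 0.0.0.0/0 clear@0
  ? 238.178.80.21  path d0:-→d1:H0→d2:-→d3:-→d4:-→d5:-→d6:-→d7:-→d8:-→d9:-→d10:-→d11:-→d12:-→d13:-→d14:-→d15:-→d16:-→d17:-→d18:-→d19:-→d20:-→d21:-→d22:-→d23:-→d24:H2→d25:-→d26:-→d27:-→d28:H6  best=H6
  add 101.244.128.0/17 -> H0 at depth 17
  add 16.64.0.0/12 -> H6 at depth 12
  add 101.244.191.48/28 -> H4 at depth 28
  ? 238.178.80.23  path d0:-→d1:H0→d2:-→d3:-→d4:-→d5:-→d6:-→d7:-→d8:-→d9:-→d10:-→d11:-→d12:-→d13:-→d14:-→d15:-→d16:-→d17:-→d18:-→d19:-→d20:-→d21:-→d22:-→d23:-→d24:H2→d25:-→d26:-→d27:-→d28:H6  best=H6
  ? 16.64.0.1  path d0:-→d1:-→d2:-→d3:-→d4:-→d5:-→d6:-→d7:-→d8:-→d9:-→d10:-→d11:-→d12:H6→d13:-  best=H6
  - 128.0.0.0/1 clear@1
  ? 238.178.80.103  path d0:-→d1:-→d2:-→d3:-→d4:-→d5:-→d6:-→d7:-→d8:-→d9:-→d10:-→d11:-→d12:-→d13:-→d14:-→d15:-→d16:-→d17:-→d18:-→d19:-→d20:-→d21:-→d22:-→d23:-→d24:H2→d25:-  best=H2
  ? 101.244.128.0  path d0:-→d1:-→d2:-→d3:-→d4:-→d5:-→d6:-→d7:-→d8:-→d9:-→d10:-→d11:-→d12:-→d13:-→d14:-→d15:-→d16:-→d17:H0→d18:-  best=H0
  add 0.0.0.0/0 -> H3 at depth 0
  add 16.0.0.0/7 -> H1 at depth 7
  add 238.178.80.28/30 -> H5 at depth 30
  - 238.178.80.16/28 clear@28
  ? 101.244.128.3  path d0:H3→d1:-→d2:-→d3:-→d4:-→d5:-→d6:-→d7:-→d8:-→d9:-→d10:-→d11:-→d12:-→d13:-→d14:-→d15:-→d16:-→d17:H0→d18:-  best=H0
  add 16.64.0.0/12 -> H1 at depth 12
  ? 16.0.7.217  path d0:H3→d1:-→d2:-→d3:-→d4:-→d5:-→d6:-→d7:H1→d8:-→d9:-  best=H1
  ? 155.184.205.192  path d0:H3→d1:-  best=H3
  ? 2.59.238.244  path d0:H3→d1:-→d2:-→d3:-  best=H3
  ? 101.244.191.0  path d0:H3→d1:-→d2:-→d3:-→d4:-→d5:-→d6:-→d7:-→d8:-→d9:-→d10:-→d11:-→d12:-→d13:-→d14:-→d15:-→d16:-→d17:H0→d18:-→d19:-→d20:-→d21:-→d22:-→d23:-→d24:H5→d25:-→d26:-  best=H5
  ? 101.244.191.51  path d0:H3→d1:-→d2:-→d3:-→d4:-→d5:-→d6:-→d7:-→d8:-→d9:-→d10:-→d11:-→d12:-→d13:-→d14:-→d15:-→d16:-→d17:H0→d18:-→d19:-→d20:-→d21:-→d22:-→d23:-→d24:H5→d25:-→d26:-→d27:-→d28:H4  best=H4
  add 101.244.191.0/26 -> H5 at depth 26
  - 238.178.80.0/24 clear@24

== LOOKUPS ==
["H6","H6","H0","H4","H6","H6","H6","H2","H0","H0","H1","H3","H3","H5","H4"]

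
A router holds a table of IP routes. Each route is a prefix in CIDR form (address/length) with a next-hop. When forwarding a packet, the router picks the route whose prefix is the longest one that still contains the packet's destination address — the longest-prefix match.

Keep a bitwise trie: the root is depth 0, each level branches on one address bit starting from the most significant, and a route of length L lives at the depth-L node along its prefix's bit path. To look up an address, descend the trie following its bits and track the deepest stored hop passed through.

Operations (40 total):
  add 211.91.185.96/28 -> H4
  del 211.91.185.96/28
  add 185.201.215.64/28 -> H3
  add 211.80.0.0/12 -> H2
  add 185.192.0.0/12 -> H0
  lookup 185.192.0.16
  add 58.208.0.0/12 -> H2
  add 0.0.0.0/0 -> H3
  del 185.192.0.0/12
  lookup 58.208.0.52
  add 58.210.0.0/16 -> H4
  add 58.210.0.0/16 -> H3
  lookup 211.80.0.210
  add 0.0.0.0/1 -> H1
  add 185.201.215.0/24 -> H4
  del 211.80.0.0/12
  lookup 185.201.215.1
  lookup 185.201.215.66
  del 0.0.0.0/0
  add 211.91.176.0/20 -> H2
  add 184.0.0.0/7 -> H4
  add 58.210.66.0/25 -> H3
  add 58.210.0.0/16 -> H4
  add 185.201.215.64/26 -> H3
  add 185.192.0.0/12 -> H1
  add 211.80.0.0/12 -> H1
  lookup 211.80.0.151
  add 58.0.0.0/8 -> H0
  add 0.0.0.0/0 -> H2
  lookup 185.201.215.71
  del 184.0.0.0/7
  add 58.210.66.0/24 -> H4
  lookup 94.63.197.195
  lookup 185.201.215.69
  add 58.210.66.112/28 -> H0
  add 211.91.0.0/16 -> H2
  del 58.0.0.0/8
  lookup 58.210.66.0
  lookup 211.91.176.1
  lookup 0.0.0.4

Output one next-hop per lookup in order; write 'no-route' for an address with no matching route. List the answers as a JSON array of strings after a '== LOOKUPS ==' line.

Apply in order:
  + 211.91.185.96/28 (H4) depth=28
  - 211.91.185.96/28 clear@28
  + 185.201.215.64/28 (H3) depth=28
  + 211.80.0.0/12 (H2) depth=12
  + 185.192.0.0/12 (H0) depth=12
  lookup 185.192.0.16: bits 101110011100 walk d0:-→d1:-→d2:-→d3:-→d4:-→d5:-→d6:-→d7:-→d8:-→d9:-→d10:-→d11:-→d12:H0 -> H0
  + 58.208.0.0/12 (H2) depth=12
  + 0.0.0.0/0 (H3) depth=0
  - 185.192.0.0/12 clear@12
  lookup 58.208.0.52: bits 001110101101 walk d0:H3→d1:-→d2:-→d3:-→d4:-→d5:-→d6:-→d7:-→d8:-→d9:-→d10:-→d11:-→d12:H2 -> H2
  + 58.210.0.0/16 (H4) depth=16
  + 58.210.0.0/16 (H3) depth=16
  lookup 211.80.0.210: bits 110100110101 walk d0:H3→d1:-→d2:-→d3:-→d4:-→d5:-→d6:-→d7:-→d8:-→d9:-→d10:-→d11:-→d12:H2 -> H2
  + 0.0.0.0/1 (H1) depth=1
  + 185.201.215.0/24 (H4) depth=24
  - 211.80.0.0/12 clear@12
  lookup 185.201.215.1: bits 1011100111001001110101110 walk d0:H3→d1:-→d2:-→d3:-→d4:-→d5:-→d6:-→d7:-→d8:-→d9:-→d10:-→d11:-→d12:-→d13:-→d14:-→d15:-→d16:-→d17:-→d18:-→d19:-→d20:-→d21:-→d22:-→d23:-→d24:H4→d25:- -> H4
  lookup 185.201.215.66: bits 1011100111001001110101110100 walk d0:H3→d1:-→d2:-→d3:-→d4:-→d5:-→d6:-→d7:-→d8:-→d9:-→d10:-→d11:-→d12:-→d13:-→d14:-→d15:-→d16:-→d17:-→d18:-→d19:-→d20:-→d21:-→d22:-→d23:-→d24:H4→d25:-→d26:-→d27:-→d28:H3 -> H3
  - 0.0.0.0/0 clear@0
  + 211.91.176.0/20 (H2) depth=20
  + 184.0.0.0/7 (H4) depth=7
  + 58.210.66.0/25 (H3) depth=25
  + 58.210.0.0/16 (H4) depth=16
  + 185.201.215.64/26 (H3) depth=26
  + 185.192.0.0/12 (H1) depth=12
  + 211.80.0.0/12 (H1) depth=12
  lookup 211.80.0.151: bits 110100110101 walk d0:-→d1:-→d2:-→d3:-→d4:-→d5:-→d6:-→d7:-→d8:-→d9:-→d10:-→d11:-→d12:H1 -> H1
  + 58.0.0.0/8 (H0) depth=8
  + 0.0.0.0/0 (H2) depth=0
  lookup 185.201.215.71: bits 1011100111001001110101110100 walk d0:H2→d1:-→d2:-→d3:-→d4:-→d5:-→d6:-→d7:H4→d8:-→d9:-→d10:-→d11:-→d12:H1→d13:-→d14:-→d15:-→d16:-→d17:-→d18:-→d19:-→d20:-→d21:-→d22:-→d23:-→d24:H4→d25:-→d26:H3→d27:-→d28:H3 -> H3
  - 184.0.0.0/7 clear@7
  + 58.210.66.0/24 (H4) depth=24
  lookup 94.63.197.195: bits 0 walk d0:H2→d1:H1 -> H1
  lookup 185.201.215.69: bits 1011100111001001110101110100 walk d0:H2→d1:-→d2:-→d3:-→d4:-→d5:-→d6:-→d7:-→d8:-→d9:-→d10:-→d11:-→d12:H1→d13:-→d14:-→d15:-→d16:-→d17:-→d18:-→d19:-→d20:-→d21:-→d22:-→d23:-→d24:H4→d25:-→d26:H3→d27:-→d28:H3 -> H3
  + 58.210.66.112/28 (H0) depth=28
  + 211.91.0.0/16 (H2) depth=16
  - 58.0.0.0/8 clear@8
  lookup 58.210.66.0: bits 0011101011010010010000100 walk d0:H2→d1:H1→d2:-→d3:-→d4:-→d5:-→d6:-→d7:-→d8:-→d9:-→d10:-→d11:-→d12:H2→d13:-→d14:-→d15:-→d16:H4→d17:-→d18:-→d19:-→d20:-→d21:-→d22:-→d23:-→d24:H4→d25:H3 -> H3
  lookup 211.91.176.1: bits 11010011010110111011 walk d0:H2→d1:-→d2:-→d3:-→d4:-→d5:-→d6:-→d7:-→d8:-→d9:-→d10:-→d11:-→d12:H1→d13:-→d14:-→d15:-→d16:H2→d17:-→d18:-→d19:-→d20:H2 -> H2
  lookup 0.0.0.4: bits 00 walk d0:H2→d1:H1→d2:- -> H1

== LOOKUPS ==
["H0","H2","H2","H4","H3","H1","H3","H1","H3","H3","H2","H1"]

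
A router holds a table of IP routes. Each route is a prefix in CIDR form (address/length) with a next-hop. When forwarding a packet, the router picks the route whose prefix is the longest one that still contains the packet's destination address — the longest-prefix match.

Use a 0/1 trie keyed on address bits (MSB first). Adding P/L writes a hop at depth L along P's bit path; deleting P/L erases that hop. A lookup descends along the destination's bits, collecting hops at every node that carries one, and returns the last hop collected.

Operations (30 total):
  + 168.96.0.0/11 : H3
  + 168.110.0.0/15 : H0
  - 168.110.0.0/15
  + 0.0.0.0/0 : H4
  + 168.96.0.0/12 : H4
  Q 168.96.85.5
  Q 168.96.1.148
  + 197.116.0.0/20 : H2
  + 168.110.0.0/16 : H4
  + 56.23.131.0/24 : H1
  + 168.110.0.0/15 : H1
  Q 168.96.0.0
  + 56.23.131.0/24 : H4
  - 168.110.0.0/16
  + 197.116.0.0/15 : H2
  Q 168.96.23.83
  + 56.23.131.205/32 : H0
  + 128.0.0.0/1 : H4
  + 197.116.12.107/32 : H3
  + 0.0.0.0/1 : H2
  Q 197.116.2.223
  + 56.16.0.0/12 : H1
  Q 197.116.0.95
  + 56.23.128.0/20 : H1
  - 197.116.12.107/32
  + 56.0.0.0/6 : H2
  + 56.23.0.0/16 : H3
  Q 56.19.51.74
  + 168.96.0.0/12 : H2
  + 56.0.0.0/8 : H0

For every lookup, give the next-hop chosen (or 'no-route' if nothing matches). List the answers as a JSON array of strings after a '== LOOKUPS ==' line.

Trace:
  + 168.96.0.0/11 (H3) depth=11
  + 168.110.0.0/15 (H0) depth=15
  - 168.110.0.0/15 clear@15
  + 0.0.0.0/0 (H4) depth=0
  + 168.96.0.0/12 (H4) depth=12
  lookup 168.96.85.5: bits 101010000110 walk d0:H4→d1:-→d2:-→d3:-→d4:-→d5:-→d6:-→d7:-→d8:-→d9:-→d10:-→d11:H3→d12:H4 -> H4
  lookup 168.96.1.148: bits 101010000110 walk d0:H4→d1:-→d2:-→d3:-→d4:-→d5:-→d6:-→d7:-→d8:-→d9:-→d10:-→d11:H3→d12:H4 -> H4
  + 197.116.0.0/20 (H2) depth=20
  + 168.110.0.0/16 (H4) depth=16
  + 56.23.131.0/24 (H1) depth=24
  + 168.110.0.0/15 (H1) depth=15
  lookup 168.96.0.0: bits 101010000110 walk d0:H4→d1:-→d2:-→d3:-→d4:-→d5:-→d6:-→d7:-→d8:-→d9:-→d10:-→d11:H3→d12:H4 -> H4
  + 56.23.131.0/24 (H4) depth=24
  - 168.110.0.0/16 clear@16
  + 197.116.0.0/15 (H2) depth=15
  lookup 168.96.23.83: bits 101010000110 walk d0:H4→d1:-→d2:-→d3:-→d4:-→d5:-→d6:-→d7:-→d8:-→d9:-→d10:-→d11:H3→d12:H4 -> H4
  + 56.23.131.205/32 (H0) depth=32
  + 128.0.0.0/1 (H4) depth=1
  + 197.116.12.107/32 (H3) depth=32
  + 0.0.0.0/1 (H2) depth=1
  lookup 197.116.2.223: bits 11000101011101000000 walk d0:H4→d1:H4→d2:-→d3:-→d4:-→d5:-→d6:-→d7:-→d8:-→d9:-→d10:-→d11:-→d12:-→d13:-→d14:-→d15:H2→d16:-→d17:-→d18:-→d19:-→d20:H2 -> H2
  + 56.16.0.0/12 (H1) depth=12
  lookup 197.116.0.95: bits 11000101011101000000 walk d0:H4→d1:H4→d2:-→d3:-→d4:-→d5:-→d6:-→d7:-→d8:-→d9:-→d10:-→d11:-→d12:-→d13:-→d14:-→d15:H2→d16:-→d17:-→d18:-→d19:-→d20:H2 -> H2
  + 56.23.128.0/20 (H1) depth=20
  - 197.116.12.107/32 clear@32
  + 56.0.0.0/6 (H2) depth=6
  + 56.23.0.0/16 (H3) depth=16
  lookup 56.19.51.74: bits 0011100000010 walk d0:H4→d1:H2→d2:-→d3:-→d4:-→d5:-→d6:H2→d7:-→d8:-→d9:-→d10:-→d11:-→d12:H1→d13:- -> H1
  + 168.96.0.0/12 (H2) depth=12
  + 56.0.0.0/8 (H0) depth=8

== LOOKUPS ==
["H4","H4","H4","H4","H2","H2","H1"]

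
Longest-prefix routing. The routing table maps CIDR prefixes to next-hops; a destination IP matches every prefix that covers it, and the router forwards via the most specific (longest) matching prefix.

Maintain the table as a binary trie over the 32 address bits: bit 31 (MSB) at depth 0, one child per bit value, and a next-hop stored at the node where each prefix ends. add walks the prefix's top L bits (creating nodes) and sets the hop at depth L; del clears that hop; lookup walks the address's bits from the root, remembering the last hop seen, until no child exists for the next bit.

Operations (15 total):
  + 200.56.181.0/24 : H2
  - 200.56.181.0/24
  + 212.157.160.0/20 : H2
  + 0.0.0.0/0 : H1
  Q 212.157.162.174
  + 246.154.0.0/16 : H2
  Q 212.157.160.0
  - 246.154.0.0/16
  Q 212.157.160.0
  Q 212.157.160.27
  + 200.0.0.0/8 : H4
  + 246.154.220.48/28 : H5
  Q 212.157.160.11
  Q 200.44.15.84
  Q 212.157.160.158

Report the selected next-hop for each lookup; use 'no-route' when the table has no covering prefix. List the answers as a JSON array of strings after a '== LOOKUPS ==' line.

Apply in order:
  add 200.56.181.0/24 -> H2 at depth 24
  - 200.56.181.0/24 clear@24
  add 212.157.160.0/20 -> H2 at depth 20
  add 0.0.0.0/0 -> H1 at depth 0
  Q 212.157.162.174: descend 11010100100111011010 ; hops seen [H1,H2] ; pick H2
  add 246.154.0.0/16 -> H2 at depth 16
  Q 212.157.160.0: descend 11010100100111011010 ; hops seen [H1,H2] ; pick H2
  - 246.154.0.0/16 clear@16
  Q 212.157.160.0: descend 11010100100111011010 ; hops seen [H1,H2] ; pick H2
  Q 212.157.160.27: descend 11010100100111011010 ; hops seen [H1,H2] ; pick H2
  add 200.0.0.0/8 -> H4 at depth 8
  add 246.154.220.48/28 -> H5 at depth 28
  Q 212.157.160.11: descend 11010100100111011010 ; hops seen [H1,H2] ; pick H2
  Q 200.44.15.84: descend 11001000001 ; hops seen [H1,H4] ; pick H4
  Q 212.157.160.158: descend 11010100100111011010 ; hops seen [H1,H2] ; pick H2

== LOOKUPS ==
["H2","H2","H2","H2","H2","H4","H2"]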